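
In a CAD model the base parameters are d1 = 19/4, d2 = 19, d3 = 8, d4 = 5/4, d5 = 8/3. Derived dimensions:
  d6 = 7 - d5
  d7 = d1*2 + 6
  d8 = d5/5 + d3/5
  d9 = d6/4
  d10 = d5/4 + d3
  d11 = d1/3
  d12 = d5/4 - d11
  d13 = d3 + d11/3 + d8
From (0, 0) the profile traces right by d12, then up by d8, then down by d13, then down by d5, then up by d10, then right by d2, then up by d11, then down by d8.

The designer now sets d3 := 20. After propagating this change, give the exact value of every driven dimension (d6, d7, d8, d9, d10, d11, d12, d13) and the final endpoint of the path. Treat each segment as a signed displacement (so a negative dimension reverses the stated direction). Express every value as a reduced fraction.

Apply edit: d3 := 20
  d6 = 7 - d5 = 13/3
  d7 = d1*2 + 6 = 31/2
  d8 = d5/5 + d3/5 = 68/15
  d9 = d6/4 = 13/12
  d10 = d5/4 + d3 = 62/3
  d11 = d1/3 = 19/12
  d12 = d5/4 - d11 = -11/12
  d13 = d3 + d11/3 + d8 = 4511/180
Walk from origin (0, 0):
  seg 1: right by d12 = -11/12 → (-11/12, 0)
  seg 2: up by d8 = 68/15 → (-11/12, 68/15)
  seg 3: down by d13 = 4511/180 → (-11/12, -739/36)
  seg 4: down by d5 = 8/3 → (-11/12, -835/36)
  seg 5: up by d10 = 62/3 → (-11/12, -91/36)
  seg 6: right by d2 = 19 → (217/12, -91/36)
  seg 7: up by d11 = 19/12 → (217/12, -17/18)
  seg 8: down by d8 = 68/15 → (217/12, -493/90)

d6 = 13/3
d7 = 31/2
d8 = 68/15
d9 = 13/12
d10 = 62/3
d11 = 19/12
d12 = -11/12
d13 = 4511/180
endpoint = (217/12, -493/90)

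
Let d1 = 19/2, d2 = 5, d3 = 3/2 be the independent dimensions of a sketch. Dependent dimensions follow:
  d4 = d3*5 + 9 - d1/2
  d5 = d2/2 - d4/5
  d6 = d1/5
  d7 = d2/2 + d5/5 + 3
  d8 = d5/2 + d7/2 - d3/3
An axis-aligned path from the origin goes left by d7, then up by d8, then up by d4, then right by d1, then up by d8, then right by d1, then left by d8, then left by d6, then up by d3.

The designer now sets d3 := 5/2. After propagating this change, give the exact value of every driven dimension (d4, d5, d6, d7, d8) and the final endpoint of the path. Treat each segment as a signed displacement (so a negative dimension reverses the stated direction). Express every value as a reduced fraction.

d4 = 67/4
d5 = -17/20
d6 = 19/10
d7 = 533/100
d8 = 211/150
endpoint = (3109/300, 6619/300)

Apply edit: d3 := 5/2
  d4 = d3*5 + 9 - d1/2 = 67/4
  d5 = d2/2 - d4/5 = -17/20
  d6 = d1/5 = 19/10
  d7 = d2/2 + d5/5 + 3 = 533/100
  d8 = d5/2 + d7/2 - d3/3 = 211/150
Walk from origin (0, 0):
  seg 1: left by d7 = 533/100 → (-533/100, 0)
  seg 2: up by d8 = 211/150 → (-533/100, 211/150)
  seg 3: up by d4 = 67/4 → (-533/100, 5447/300)
  seg 4: right by d1 = 19/2 → (417/100, 5447/300)
  seg 5: up by d8 = 211/150 → (417/100, 5869/300)
  seg 6: right by d1 = 19/2 → (1367/100, 5869/300)
  seg 7: left by d8 = 211/150 → (3679/300, 5869/300)
  seg 8: left by d6 = 19/10 → (3109/300, 5869/300)
  seg 9: up by d3 = 5/2 → (3109/300, 6619/300)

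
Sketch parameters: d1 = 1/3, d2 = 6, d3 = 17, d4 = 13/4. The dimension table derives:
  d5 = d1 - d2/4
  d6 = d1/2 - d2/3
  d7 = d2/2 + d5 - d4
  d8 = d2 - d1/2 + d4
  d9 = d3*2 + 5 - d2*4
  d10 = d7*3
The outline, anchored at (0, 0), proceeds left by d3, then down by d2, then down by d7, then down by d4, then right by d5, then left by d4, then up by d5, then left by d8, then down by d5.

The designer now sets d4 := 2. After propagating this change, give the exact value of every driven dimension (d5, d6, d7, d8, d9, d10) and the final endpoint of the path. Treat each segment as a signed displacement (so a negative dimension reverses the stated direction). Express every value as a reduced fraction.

Apply edit: d4 := 2
  d5 = d1 - d2/4 = -7/6
  d6 = d1/2 - d2/3 = -11/6
  d7 = d2/2 + d5 - d4 = -1/6
  d8 = d2 - d1/2 + d4 = 47/6
  d9 = d3*2 + 5 - d2*4 = 15
  d10 = d7*3 = -1/2
Walk from origin (0, 0):
  seg 1: left by d3 = 17 → (-17, 0)
  seg 2: down by d2 = 6 → (-17, -6)
  seg 3: down by d7 = -1/6 → (-17, -35/6)
  seg 4: down by d4 = 2 → (-17, -47/6)
  seg 5: right by d5 = -7/6 → (-109/6, -47/6)
  seg 6: left by d4 = 2 → (-121/6, -47/6)
  seg 7: up by d5 = -7/6 → (-121/6, -9)
  seg 8: left by d8 = 47/6 → (-28, -9)
  seg 9: down by d5 = -7/6 → (-28, -47/6)

d5 = -7/6
d6 = -11/6
d7 = -1/6
d8 = 47/6
d9 = 15
d10 = -1/2
endpoint = (-28, -47/6)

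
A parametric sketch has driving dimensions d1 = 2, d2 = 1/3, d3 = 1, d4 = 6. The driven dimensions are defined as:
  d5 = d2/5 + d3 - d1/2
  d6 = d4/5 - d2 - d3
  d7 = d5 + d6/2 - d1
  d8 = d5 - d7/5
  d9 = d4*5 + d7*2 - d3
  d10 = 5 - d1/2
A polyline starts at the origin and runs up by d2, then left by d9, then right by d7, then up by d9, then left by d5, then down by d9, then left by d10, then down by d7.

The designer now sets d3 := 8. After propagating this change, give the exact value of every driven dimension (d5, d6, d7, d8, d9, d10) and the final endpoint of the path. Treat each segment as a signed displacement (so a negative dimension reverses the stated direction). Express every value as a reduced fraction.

Apply edit: d3 := 8
  d5 = d2/5 + d3 - d1/2 = 106/15
  d6 = d4/5 - d2 - d3 = -107/15
  d7 = d5 + d6/2 - d1 = 3/2
  d8 = d5 - d7/5 = 203/30
  d9 = d4*5 + d7*2 - d3 = 25
  d10 = 5 - d1/2 = 4
Walk from origin (0, 0):
  seg 1: up by d2 = 1/3 → (0, 1/3)
  seg 2: left by d9 = 25 → (-25, 1/3)
  seg 3: right by d7 = 3/2 → (-47/2, 1/3)
  seg 4: up by d9 = 25 → (-47/2, 76/3)
  seg 5: left by d5 = 106/15 → (-917/30, 76/3)
  seg 6: down by d9 = 25 → (-917/30, 1/3)
  seg 7: left by d10 = 4 → (-1037/30, 1/3)
  seg 8: down by d7 = 3/2 → (-1037/30, -7/6)

d5 = 106/15
d6 = -107/15
d7 = 3/2
d8 = 203/30
d9 = 25
d10 = 4
endpoint = (-1037/30, -7/6)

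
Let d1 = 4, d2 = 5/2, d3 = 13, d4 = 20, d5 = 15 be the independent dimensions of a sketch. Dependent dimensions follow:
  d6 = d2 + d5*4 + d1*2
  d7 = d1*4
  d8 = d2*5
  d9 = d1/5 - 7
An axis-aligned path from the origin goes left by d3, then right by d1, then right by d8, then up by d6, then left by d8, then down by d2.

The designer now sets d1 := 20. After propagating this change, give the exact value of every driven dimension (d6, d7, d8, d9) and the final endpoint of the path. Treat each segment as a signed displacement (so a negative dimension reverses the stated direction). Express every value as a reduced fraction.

d6 = 205/2
d7 = 80
d8 = 25/2
d9 = -3
endpoint = (7, 100)

Apply edit: d1 := 20
  d6 = d2 + d5*4 + d1*2 = 205/2
  d7 = d1*4 = 80
  d8 = d2*5 = 25/2
  d9 = d1/5 - 7 = -3
Walk from origin (0, 0):
  seg 1: left by d3 = 13 → (-13, 0)
  seg 2: right by d1 = 20 → (7, 0)
  seg 3: right by d8 = 25/2 → (39/2, 0)
  seg 4: up by d6 = 205/2 → (39/2, 205/2)
  seg 5: left by d8 = 25/2 → (7, 205/2)
  seg 6: down by d2 = 5/2 → (7, 100)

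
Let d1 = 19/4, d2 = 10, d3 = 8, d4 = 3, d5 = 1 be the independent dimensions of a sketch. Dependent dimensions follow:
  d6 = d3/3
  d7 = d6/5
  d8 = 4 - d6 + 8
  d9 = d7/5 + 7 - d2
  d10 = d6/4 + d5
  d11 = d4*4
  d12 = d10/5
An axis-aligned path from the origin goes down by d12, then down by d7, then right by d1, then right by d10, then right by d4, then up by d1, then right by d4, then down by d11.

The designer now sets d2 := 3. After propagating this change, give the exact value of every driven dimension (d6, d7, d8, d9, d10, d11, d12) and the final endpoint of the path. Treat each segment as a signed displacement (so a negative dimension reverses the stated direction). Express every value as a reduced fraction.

d6 = 8/3
d7 = 8/15
d8 = 28/3
d9 = 308/75
d10 = 5/3
d11 = 12
d12 = 1/3
endpoint = (149/12, -487/60)

Apply edit: d2 := 3
  d6 = d3/3 = 8/3
  d7 = d6/5 = 8/15
  d8 = 4 - d6 + 8 = 28/3
  d9 = d7/5 + 7 - d2 = 308/75
  d10 = d6/4 + d5 = 5/3
  d11 = d4*4 = 12
  d12 = d10/5 = 1/3
Walk from origin (0, 0):
  seg 1: down by d12 = 1/3 → (0, -1/3)
  seg 2: down by d7 = 8/15 → (0, -13/15)
  seg 3: right by d1 = 19/4 → (19/4, -13/15)
  seg 4: right by d10 = 5/3 → (77/12, -13/15)
  seg 5: right by d4 = 3 → (113/12, -13/15)
  seg 6: up by d1 = 19/4 → (113/12, 233/60)
  seg 7: right by d4 = 3 → (149/12, 233/60)
  seg 8: down by d11 = 12 → (149/12, -487/60)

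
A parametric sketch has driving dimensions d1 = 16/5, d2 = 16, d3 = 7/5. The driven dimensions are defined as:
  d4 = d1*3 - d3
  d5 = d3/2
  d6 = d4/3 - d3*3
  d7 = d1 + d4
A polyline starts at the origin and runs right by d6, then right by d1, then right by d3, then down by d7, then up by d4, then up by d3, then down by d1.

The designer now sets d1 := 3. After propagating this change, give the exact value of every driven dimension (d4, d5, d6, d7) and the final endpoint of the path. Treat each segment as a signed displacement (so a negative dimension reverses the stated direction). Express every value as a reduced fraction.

d4 = 38/5
d5 = 7/10
d6 = -5/3
d7 = 53/5
endpoint = (41/15, -23/5)

Apply edit: d1 := 3
  d4 = d1*3 - d3 = 38/5
  d5 = d3/2 = 7/10
  d6 = d4/3 - d3*3 = -5/3
  d7 = d1 + d4 = 53/5
Walk from origin (0, 0):
  seg 1: right by d6 = -5/3 → (-5/3, 0)
  seg 2: right by d1 = 3 → (4/3, 0)
  seg 3: right by d3 = 7/5 → (41/15, 0)
  seg 4: down by d7 = 53/5 → (41/15, -53/5)
  seg 5: up by d4 = 38/5 → (41/15, -3)
  seg 6: up by d3 = 7/5 → (41/15, -8/5)
  seg 7: down by d1 = 3 → (41/15, -23/5)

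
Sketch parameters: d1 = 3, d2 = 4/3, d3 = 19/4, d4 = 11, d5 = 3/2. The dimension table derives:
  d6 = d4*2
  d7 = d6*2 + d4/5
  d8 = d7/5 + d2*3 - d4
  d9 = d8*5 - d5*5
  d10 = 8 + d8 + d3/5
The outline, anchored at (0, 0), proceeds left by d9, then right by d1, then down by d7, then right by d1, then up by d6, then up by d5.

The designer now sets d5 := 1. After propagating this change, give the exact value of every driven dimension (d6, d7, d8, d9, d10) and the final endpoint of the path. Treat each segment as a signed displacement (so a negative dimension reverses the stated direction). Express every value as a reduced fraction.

Apply edit: d5 := 1
  d6 = d4*2 = 22
  d7 = d6*2 + d4/5 = 231/5
  d8 = d7/5 + d2*3 - d4 = 56/25
  d9 = d8*5 - d5*5 = 31/5
  d10 = 8 + d8 + d3/5 = 1119/100
Walk from origin (0, 0):
  seg 1: left by d9 = 31/5 → (-31/5, 0)
  seg 2: right by d1 = 3 → (-16/5, 0)
  seg 3: down by d7 = 231/5 → (-16/5, -231/5)
  seg 4: right by d1 = 3 → (-1/5, -231/5)
  seg 5: up by d6 = 22 → (-1/5, -121/5)
  seg 6: up by d5 = 1 → (-1/5, -116/5)

d6 = 22
d7 = 231/5
d8 = 56/25
d9 = 31/5
d10 = 1119/100
endpoint = (-1/5, -116/5)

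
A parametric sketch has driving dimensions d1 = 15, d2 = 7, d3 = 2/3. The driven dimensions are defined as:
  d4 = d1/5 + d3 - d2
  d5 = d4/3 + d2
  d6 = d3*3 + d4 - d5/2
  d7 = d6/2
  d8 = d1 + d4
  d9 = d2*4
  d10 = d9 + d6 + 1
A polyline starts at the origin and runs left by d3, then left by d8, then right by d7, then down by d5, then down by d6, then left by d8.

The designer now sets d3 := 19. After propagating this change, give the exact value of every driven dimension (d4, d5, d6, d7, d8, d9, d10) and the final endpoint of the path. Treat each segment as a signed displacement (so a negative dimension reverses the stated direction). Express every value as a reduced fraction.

Apply edit: d3 := 19
  d4 = d1/5 + d3 - d2 = 15
  d5 = d4/3 + d2 = 12
  d6 = d3*3 + d4 - d5/2 = 66
  d7 = d6/2 = 33
  d8 = d1 + d4 = 30
  d9 = d2*4 = 28
  d10 = d9 + d6 + 1 = 95
Walk from origin (0, 0):
  seg 1: left by d3 = 19 → (-19, 0)
  seg 2: left by d8 = 30 → (-49, 0)
  seg 3: right by d7 = 33 → (-16, 0)
  seg 4: down by d5 = 12 → (-16, -12)
  seg 5: down by d6 = 66 → (-16, -78)
  seg 6: left by d8 = 30 → (-46, -78)

d4 = 15
d5 = 12
d6 = 66
d7 = 33
d8 = 30
d9 = 28
d10 = 95
endpoint = (-46, -78)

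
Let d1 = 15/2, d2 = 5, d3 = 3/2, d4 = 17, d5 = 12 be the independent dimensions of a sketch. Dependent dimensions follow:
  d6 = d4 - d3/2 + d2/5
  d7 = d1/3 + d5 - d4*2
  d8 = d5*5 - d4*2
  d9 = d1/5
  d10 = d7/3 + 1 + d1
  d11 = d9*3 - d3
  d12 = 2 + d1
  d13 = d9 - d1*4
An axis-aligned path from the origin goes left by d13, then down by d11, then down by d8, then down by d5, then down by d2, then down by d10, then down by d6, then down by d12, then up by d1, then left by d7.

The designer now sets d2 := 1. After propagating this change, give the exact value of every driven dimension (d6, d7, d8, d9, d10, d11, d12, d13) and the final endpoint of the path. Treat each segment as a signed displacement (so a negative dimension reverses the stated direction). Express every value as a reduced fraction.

d6 = 329/20
d7 = -39/2
d8 = 26
d9 = 3/2
d10 = 2
d11 = 3
d12 = 19/2
d13 = -57/2
endpoint = (48, -1249/20)

Apply edit: d2 := 1
  d6 = d4 - d3/2 + d2/5 = 329/20
  d7 = d1/3 + d5 - d4*2 = -39/2
  d8 = d5*5 - d4*2 = 26
  d9 = d1/5 = 3/2
  d10 = d7/3 + 1 + d1 = 2
  d11 = d9*3 - d3 = 3
  d12 = 2 + d1 = 19/2
  d13 = d9 - d1*4 = -57/2
Walk from origin (0, 0):
  seg 1: left by d13 = -57/2 → (57/2, 0)
  seg 2: down by d11 = 3 → (57/2, -3)
  seg 3: down by d8 = 26 → (57/2, -29)
  seg 4: down by d5 = 12 → (57/2, -41)
  seg 5: down by d2 = 1 → (57/2, -42)
  seg 6: down by d10 = 2 → (57/2, -44)
  seg 7: down by d6 = 329/20 → (57/2, -1209/20)
  seg 8: down by d12 = 19/2 → (57/2, -1399/20)
  seg 9: up by d1 = 15/2 → (57/2, -1249/20)
  seg 10: left by d7 = -39/2 → (48, -1249/20)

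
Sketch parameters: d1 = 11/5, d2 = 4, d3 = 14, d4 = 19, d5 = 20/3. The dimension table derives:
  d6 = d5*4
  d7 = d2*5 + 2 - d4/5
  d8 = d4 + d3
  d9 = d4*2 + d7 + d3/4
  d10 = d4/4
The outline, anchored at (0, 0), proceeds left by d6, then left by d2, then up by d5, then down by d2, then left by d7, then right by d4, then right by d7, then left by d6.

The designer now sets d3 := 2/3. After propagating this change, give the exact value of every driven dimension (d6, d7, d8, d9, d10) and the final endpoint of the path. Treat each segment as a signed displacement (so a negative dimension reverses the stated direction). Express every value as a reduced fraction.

d6 = 80/3
d7 = 91/5
d8 = 59/3
d9 = 1691/30
d10 = 19/4
endpoint = (-115/3, 8/3)

Apply edit: d3 := 2/3
  d6 = d5*4 = 80/3
  d7 = d2*5 + 2 - d4/5 = 91/5
  d8 = d4 + d3 = 59/3
  d9 = d4*2 + d7 + d3/4 = 1691/30
  d10 = d4/4 = 19/4
Walk from origin (0, 0):
  seg 1: left by d6 = 80/3 → (-80/3, 0)
  seg 2: left by d2 = 4 → (-92/3, 0)
  seg 3: up by d5 = 20/3 → (-92/3, 20/3)
  seg 4: down by d2 = 4 → (-92/3, 8/3)
  seg 5: left by d7 = 91/5 → (-733/15, 8/3)
  seg 6: right by d4 = 19 → (-448/15, 8/3)
  seg 7: right by d7 = 91/5 → (-35/3, 8/3)
  seg 8: left by d6 = 80/3 → (-115/3, 8/3)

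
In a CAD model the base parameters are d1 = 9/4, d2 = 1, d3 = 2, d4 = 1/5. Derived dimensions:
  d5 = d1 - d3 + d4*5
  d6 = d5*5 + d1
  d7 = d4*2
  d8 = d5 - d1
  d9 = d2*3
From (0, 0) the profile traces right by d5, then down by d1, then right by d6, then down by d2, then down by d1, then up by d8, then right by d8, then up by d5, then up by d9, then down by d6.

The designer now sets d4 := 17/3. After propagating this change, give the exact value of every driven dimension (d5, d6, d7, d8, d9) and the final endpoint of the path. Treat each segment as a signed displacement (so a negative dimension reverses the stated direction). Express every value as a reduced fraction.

d5 = 343/12
d6 = 871/6
d7 = 34/3
d8 = 79/3
d9 = 3
endpoint = (2401/12, -371/4)

Apply edit: d4 := 17/3
  d5 = d1 - d3 + d4*5 = 343/12
  d6 = d5*5 + d1 = 871/6
  d7 = d4*2 = 34/3
  d8 = d5 - d1 = 79/3
  d9 = d2*3 = 3
Walk from origin (0, 0):
  seg 1: right by d5 = 343/12 → (343/12, 0)
  seg 2: down by d1 = 9/4 → (343/12, -9/4)
  seg 3: right by d6 = 871/6 → (695/4, -9/4)
  seg 4: down by d2 = 1 → (695/4, -13/4)
  seg 5: down by d1 = 9/4 → (695/4, -11/2)
  seg 6: up by d8 = 79/3 → (695/4, 125/6)
  seg 7: right by d8 = 79/3 → (2401/12, 125/6)
  seg 8: up by d5 = 343/12 → (2401/12, 593/12)
  seg 9: up by d9 = 3 → (2401/12, 629/12)
  seg 10: down by d6 = 871/6 → (2401/12, -371/4)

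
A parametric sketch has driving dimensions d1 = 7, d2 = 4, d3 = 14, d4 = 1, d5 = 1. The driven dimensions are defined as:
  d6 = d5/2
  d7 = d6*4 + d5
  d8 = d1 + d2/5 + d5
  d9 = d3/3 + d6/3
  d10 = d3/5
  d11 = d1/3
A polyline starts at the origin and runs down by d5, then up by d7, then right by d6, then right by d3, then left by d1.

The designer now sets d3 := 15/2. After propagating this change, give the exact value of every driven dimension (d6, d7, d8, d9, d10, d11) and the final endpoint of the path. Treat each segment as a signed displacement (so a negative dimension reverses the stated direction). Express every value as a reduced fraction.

d6 = 1/2
d7 = 3
d8 = 44/5
d9 = 8/3
d10 = 3/2
d11 = 7/3
endpoint = (1, 2)

Apply edit: d3 := 15/2
  d6 = d5/2 = 1/2
  d7 = d6*4 + d5 = 3
  d8 = d1 + d2/5 + d5 = 44/5
  d9 = d3/3 + d6/3 = 8/3
  d10 = d3/5 = 3/2
  d11 = d1/3 = 7/3
Walk from origin (0, 0):
  seg 1: down by d5 = 1 → (0, -1)
  seg 2: up by d7 = 3 → (0, 2)
  seg 3: right by d6 = 1/2 → (1/2, 2)
  seg 4: right by d3 = 15/2 → (8, 2)
  seg 5: left by d1 = 7 → (1, 2)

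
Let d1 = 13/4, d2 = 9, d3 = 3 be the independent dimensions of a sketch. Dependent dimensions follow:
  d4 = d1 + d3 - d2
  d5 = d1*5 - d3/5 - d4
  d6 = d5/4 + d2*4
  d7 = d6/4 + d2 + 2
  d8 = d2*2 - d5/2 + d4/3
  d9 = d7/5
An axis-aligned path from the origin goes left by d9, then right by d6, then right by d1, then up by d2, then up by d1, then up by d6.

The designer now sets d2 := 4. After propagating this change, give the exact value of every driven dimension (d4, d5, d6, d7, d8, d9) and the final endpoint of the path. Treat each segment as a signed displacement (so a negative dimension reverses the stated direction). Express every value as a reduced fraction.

Apply edit: d2 := 4
  d4 = d1 + d3 - d2 = 9/4
  d5 = d1*5 - d3/5 - d4 = 67/5
  d6 = d5/4 + d2*4 = 387/20
  d7 = d6/4 + d2 + 2 = 867/80
  d8 = d2*2 - d5/2 + d4/3 = 41/20
  d9 = d7/5 = 867/400
Walk from origin (0, 0):
  seg 1: left by d9 = 867/400 → (-867/400, 0)
  seg 2: right by d6 = 387/20 → (6873/400, 0)
  seg 3: right by d1 = 13/4 → (8173/400, 0)
  seg 4: up by d2 = 4 → (8173/400, 4)
  seg 5: up by d1 = 13/4 → (8173/400, 29/4)
  seg 6: up by d6 = 387/20 → (8173/400, 133/5)

d4 = 9/4
d5 = 67/5
d6 = 387/20
d7 = 867/80
d8 = 41/20
d9 = 867/400
endpoint = (8173/400, 133/5)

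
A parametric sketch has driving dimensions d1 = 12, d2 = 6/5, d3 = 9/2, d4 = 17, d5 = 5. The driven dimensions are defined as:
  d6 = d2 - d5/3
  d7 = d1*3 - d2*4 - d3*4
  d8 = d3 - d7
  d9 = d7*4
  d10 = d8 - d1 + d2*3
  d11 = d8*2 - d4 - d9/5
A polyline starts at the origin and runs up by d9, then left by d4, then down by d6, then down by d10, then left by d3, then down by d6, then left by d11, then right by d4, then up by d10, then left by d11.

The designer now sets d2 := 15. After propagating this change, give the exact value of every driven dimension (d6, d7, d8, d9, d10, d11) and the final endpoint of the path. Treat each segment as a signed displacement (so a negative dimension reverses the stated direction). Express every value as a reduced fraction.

d6 = 40/3
d7 = -42
d8 = 93/2
d9 = -168
d10 = 159/2
d11 = 548/5
endpoint = (-2237/10, -584/3)

Apply edit: d2 := 15
  d6 = d2 - d5/3 = 40/3
  d7 = d1*3 - d2*4 - d3*4 = -42
  d8 = d3 - d7 = 93/2
  d9 = d7*4 = -168
  d10 = d8 - d1 + d2*3 = 159/2
  d11 = d8*2 - d4 - d9/5 = 548/5
Walk from origin (0, 0):
  seg 1: up by d9 = -168 → (0, -168)
  seg 2: left by d4 = 17 → (-17, -168)
  seg 3: down by d6 = 40/3 → (-17, -544/3)
  seg 4: down by d10 = 159/2 → (-17, -1565/6)
  seg 5: left by d3 = 9/2 → (-43/2, -1565/6)
  seg 6: down by d6 = 40/3 → (-43/2, -1645/6)
  seg 7: left by d11 = 548/5 → (-1311/10, -1645/6)
  seg 8: right by d4 = 17 → (-1141/10, -1645/6)
  seg 9: up by d10 = 159/2 → (-1141/10, -584/3)
  seg 10: left by d11 = 548/5 → (-2237/10, -584/3)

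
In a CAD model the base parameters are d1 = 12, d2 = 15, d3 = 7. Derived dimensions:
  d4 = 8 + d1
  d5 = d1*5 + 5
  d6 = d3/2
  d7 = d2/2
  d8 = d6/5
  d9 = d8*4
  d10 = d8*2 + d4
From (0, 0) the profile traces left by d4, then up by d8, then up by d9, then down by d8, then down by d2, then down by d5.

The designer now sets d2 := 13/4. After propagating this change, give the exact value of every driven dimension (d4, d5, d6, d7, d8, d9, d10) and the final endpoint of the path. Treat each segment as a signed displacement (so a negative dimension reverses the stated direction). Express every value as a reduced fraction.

Apply edit: d2 := 13/4
  d4 = 8 + d1 = 20
  d5 = d1*5 + 5 = 65
  d6 = d3/2 = 7/2
  d7 = d2/2 = 13/8
  d8 = d6/5 = 7/10
  d9 = d8*4 = 14/5
  d10 = d8*2 + d4 = 107/5
Walk from origin (0, 0):
  seg 1: left by d4 = 20 → (-20, 0)
  seg 2: up by d8 = 7/10 → (-20, 7/10)
  seg 3: up by d9 = 14/5 → (-20, 7/2)
  seg 4: down by d8 = 7/10 → (-20, 14/5)
  seg 5: down by d2 = 13/4 → (-20, -9/20)
  seg 6: down by d5 = 65 → (-20, -1309/20)

d4 = 20
d5 = 65
d6 = 7/2
d7 = 13/8
d8 = 7/10
d9 = 14/5
d10 = 107/5
endpoint = (-20, -1309/20)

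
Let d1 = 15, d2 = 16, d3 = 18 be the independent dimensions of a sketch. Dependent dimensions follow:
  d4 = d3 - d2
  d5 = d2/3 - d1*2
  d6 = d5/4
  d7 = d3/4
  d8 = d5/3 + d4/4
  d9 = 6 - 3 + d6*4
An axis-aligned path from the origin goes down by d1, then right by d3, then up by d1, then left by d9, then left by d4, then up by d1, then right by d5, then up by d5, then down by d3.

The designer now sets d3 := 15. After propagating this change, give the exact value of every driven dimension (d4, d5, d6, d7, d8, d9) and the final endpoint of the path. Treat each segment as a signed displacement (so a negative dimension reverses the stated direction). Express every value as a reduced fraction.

d4 = -1
d5 = -74/3
d6 = -37/6
d7 = 15/4
d8 = -305/36
d9 = -65/3
endpoint = (13, -74/3)

Apply edit: d3 := 15
  d4 = d3 - d2 = -1
  d5 = d2/3 - d1*2 = -74/3
  d6 = d5/4 = -37/6
  d7 = d3/4 = 15/4
  d8 = d5/3 + d4/4 = -305/36
  d9 = 6 - 3 + d6*4 = -65/3
Walk from origin (0, 0):
  seg 1: down by d1 = 15 → (0, -15)
  seg 2: right by d3 = 15 → (15, -15)
  seg 3: up by d1 = 15 → (15, 0)
  seg 4: left by d9 = -65/3 → (110/3, 0)
  seg 5: left by d4 = -1 → (113/3, 0)
  seg 6: up by d1 = 15 → (113/3, 15)
  seg 7: right by d5 = -74/3 → (13, 15)
  seg 8: up by d5 = -74/3 → (13, -29/3)
  seg 9: down by d3 = 15 → (13, -74/3)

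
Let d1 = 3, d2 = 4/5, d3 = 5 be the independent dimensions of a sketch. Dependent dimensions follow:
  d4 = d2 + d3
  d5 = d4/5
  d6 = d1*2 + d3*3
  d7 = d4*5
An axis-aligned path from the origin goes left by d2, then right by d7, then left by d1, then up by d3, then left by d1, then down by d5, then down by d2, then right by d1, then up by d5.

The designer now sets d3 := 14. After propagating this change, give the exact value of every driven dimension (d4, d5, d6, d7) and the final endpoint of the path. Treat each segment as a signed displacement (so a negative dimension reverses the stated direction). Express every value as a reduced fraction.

Apply edit: d3 := 14
  d4 = d2 + d3 = 74/5
  d5 = d4/5 = 74/25
  d6 = d1*2 + d3*3 = 48
  d7 = d4*5 = 74
Walk from origin (0, 0):
  seg 1: left by d2 = 4/5 → (-4/5, 0)
  seg 2: right by d7 = 74 → (366/5, 0)
  seg 3: left by d1 = 3 → (351/5, 0)
  seg 4: up by d3 = 14 → (351/5, 14)
  seg 5: left by d1 = 3 → (336/5, 14)
  seg 6: down by d5 = 74/25 → (336/5, 276/25)
  seg 7: down by d2 = 4/5 → (336/5, 256/25)
  seg 8: right by d1 = 3 → (351/5, 256/25)
  seg 9: up by d5 = 74/25 → (351/5, 66/5)

d4 = 74/5
d5 = 74/25
d6 = 48
d7 = 74
endpoint = (351/5, 66/5)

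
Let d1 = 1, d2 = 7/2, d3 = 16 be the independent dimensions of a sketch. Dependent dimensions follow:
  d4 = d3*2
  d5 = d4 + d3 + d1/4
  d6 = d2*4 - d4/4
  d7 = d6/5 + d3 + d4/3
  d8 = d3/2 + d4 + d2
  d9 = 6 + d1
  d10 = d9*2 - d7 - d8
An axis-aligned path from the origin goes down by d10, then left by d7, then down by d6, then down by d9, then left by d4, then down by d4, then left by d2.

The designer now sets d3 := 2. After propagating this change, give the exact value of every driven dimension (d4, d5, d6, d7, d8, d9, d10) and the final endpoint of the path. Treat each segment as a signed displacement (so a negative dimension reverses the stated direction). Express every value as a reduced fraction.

Apply edit: d3 := 2
  d4 = d3*2 = 4
  d5 = d4 + d3 + d1/4 = 25/4
  d6 = d2*4 - d4/4 = 13
  d7 = d6/5 + d3 + d4/3 = 89/15
  d8 = d3/2 + d4 + d2 = 17/2
  d9 = 6 + d1 = 7
  d10 = d9*2 - d7 - d8 = -13/30
Walk from origin (0, 0):
  seg 1: down by d10 = -13/30 → (0, 13/30)
  seg 2: left by d7 = 89/15 → (-89/15, 13/30)
  seg 3: down by d6 = 13 → (-89/15, -377/30)
  seg 4: down by d9 = 7 → (-89/15, -587/30)
  seg 5: left by d4 = 4 → (-149/15, -587/30)
  seg 6: down by d4 = 4 → (-149/15, -707/30)
  seg 7: left by d2 = 7/2 → (-403/30, -707/30)

d4 = 4
d5 = 25/4
d6 = 13
d7 = 89/15
d8 = 17/2
d9 = 7
d10 = -13/30
endpoint = (-403/30, -707/30)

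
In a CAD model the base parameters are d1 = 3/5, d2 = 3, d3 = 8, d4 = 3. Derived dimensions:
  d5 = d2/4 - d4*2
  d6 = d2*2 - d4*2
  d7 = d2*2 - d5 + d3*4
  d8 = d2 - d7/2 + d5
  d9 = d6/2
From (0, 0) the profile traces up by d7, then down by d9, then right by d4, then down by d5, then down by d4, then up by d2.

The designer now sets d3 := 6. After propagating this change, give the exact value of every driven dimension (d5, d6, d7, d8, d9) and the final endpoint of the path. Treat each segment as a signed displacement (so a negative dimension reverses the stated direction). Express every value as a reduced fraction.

d5 = -21/4
d6 = 0
d7 = 141/4
d8 = -159/8
d9 = 0
endpoint = (3, 81/2)

Apply edit: d3 := 6
  d5 = d2/4 - d4*2 = -21/4
  d6 = d2*2 - d4*2 = 0
  d7 = d2*2 - d5 + d3*4 = 141/4
  d8 = d2 - d7/2 + d5 = -159/8
  d9 = d6/2 = 0
Walk from origin (0, 0):
  seg 1: up by d7 = 141/4 → (0, 141/4)
  seg 2: down by d9 = 0 → (0, 141/4)
  seg 3: right by d4 = 3 → (3, 141/4)
  seg 4: down by d5 = -21/4 → (3, 81/2)
  seg 5: down by d4 = 3 → (3, 75/2)
  seg 6: up by d2 = 3 → (3, 81/2)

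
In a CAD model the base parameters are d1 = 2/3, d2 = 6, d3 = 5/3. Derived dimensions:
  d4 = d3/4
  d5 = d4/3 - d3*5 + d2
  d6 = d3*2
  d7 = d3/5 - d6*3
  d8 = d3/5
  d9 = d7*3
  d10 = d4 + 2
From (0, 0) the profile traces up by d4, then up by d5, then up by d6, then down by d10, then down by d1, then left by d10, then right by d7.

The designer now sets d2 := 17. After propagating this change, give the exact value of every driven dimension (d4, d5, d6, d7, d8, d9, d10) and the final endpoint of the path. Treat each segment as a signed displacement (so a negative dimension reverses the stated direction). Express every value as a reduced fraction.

Apply edit: d2 := 17
  d4 = d3/4 = 5/12
  d5 = d4/3 - d3*5 + d2 = 317/36
  d6 = d3*2 = 10/3
  d7 = d3/5 - d6*3 = -29/3
  d8 = d3/5 = 1/3
  d9 = d7*3 = -29
  d10 = d4 + 2 = 29/12
Walk from origin (0, 0):
  seg 1: up by d4 = 5/12 → (0, 5/12)
  seg 2: up by d5 = 317/36 → (0, 83/9)
  seg 3: up by d6 = 10/3 → (0, 113/9)
  seg 4: down by d10 = 29/12 → (0, 365/36)
  seg 5: down by d1 = 2/3 → (0, 341/36)
  seg 6: left by d10 = 29/12 → (-29/12, 341/36)
  seg 7: right by d7 = -29/3 → (-145/12, 341/36)

d4 = 5/12
d5 = 317/36
d6 = 10/3
d7 = -29/3
d8 = 1/3
d9 = -29
d10 = 29/12
endpoint = (-145/12, 341/36)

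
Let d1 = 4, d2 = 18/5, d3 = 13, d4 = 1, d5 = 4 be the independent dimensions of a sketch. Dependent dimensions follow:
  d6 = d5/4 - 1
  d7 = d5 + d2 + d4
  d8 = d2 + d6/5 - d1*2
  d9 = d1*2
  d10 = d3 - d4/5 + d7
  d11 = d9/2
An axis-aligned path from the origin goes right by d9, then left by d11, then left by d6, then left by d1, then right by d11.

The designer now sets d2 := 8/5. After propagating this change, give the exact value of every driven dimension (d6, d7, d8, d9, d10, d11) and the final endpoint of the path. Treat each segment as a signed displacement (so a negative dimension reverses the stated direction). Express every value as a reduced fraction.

d6 = 0
d7 = 33/5
d8 = -32/5
d9 = 8
d10 = 97/5
d11 = 4
endpoint = (4, 0)

Apply edit: d2 := 8/5
  d6 = d5/4 - 1 = 0
  d7 = d5 + d2 + d4 = 33/5
  d8 = d2 + d6/5 - d1*2 = -32/5
  d9 = d1*2 = 8
  d10 = d3 - d4/5 + d7 = 97/5
  d11 = d9/2 = 4
Walk from origin (0, 0):
  seg 1: right by d9 = 8 → (8, 0)
  seg 2: left by d11 = 4 → (4, 0)
  seg 3: left by d6 = 0 → (4, 0)
  seg 4: left by d1 = 4 → (0, 0)
  seg 5: right by d11 = 4 → (4, 0)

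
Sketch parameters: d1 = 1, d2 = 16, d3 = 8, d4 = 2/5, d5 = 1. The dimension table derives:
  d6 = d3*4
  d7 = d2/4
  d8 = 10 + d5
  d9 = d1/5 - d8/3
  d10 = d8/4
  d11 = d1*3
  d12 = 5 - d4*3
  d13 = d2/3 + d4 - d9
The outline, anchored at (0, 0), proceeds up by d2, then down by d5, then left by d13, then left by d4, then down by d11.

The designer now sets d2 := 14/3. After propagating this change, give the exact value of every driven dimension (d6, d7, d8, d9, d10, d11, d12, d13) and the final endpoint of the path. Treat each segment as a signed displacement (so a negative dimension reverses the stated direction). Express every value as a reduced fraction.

d6 = 32
d7 = 7/6
d8 = 11
d9 = -52/15
d10 = 11/4
d11 = 3
d12 = 19/5
d13 = 244/45
endpoint = (-262/45, 2/3)

Apply edit: d2 := 14/3
  d6 = d3*4 = 32
  d7 = d2/4 = 7/6
  d8 = 10 + d5 = 11
  d9 = d1/5 - d8/3 = -52/15
  d10 = d8/4 = 11/4
  d11 = d1*3 = 3
  d12 = 5 - d4*3 = 19/5
  d13 = d2/3 + d4 - d9 = 244/45
Walk from origin (0, 0):
  seg 1: up by d2 = 14/3 → (0, 14/3)
  seg 2: down by d5 = 1 → (0, 11/3)
  seg 3: left by d13 = 244/45 → (-244/45, 11/3)
  seg 4: left by d4 = 2/5 → (-262/45, 11/3)
  seg 5: down by d11 = 3 → (-262/45, 2/3)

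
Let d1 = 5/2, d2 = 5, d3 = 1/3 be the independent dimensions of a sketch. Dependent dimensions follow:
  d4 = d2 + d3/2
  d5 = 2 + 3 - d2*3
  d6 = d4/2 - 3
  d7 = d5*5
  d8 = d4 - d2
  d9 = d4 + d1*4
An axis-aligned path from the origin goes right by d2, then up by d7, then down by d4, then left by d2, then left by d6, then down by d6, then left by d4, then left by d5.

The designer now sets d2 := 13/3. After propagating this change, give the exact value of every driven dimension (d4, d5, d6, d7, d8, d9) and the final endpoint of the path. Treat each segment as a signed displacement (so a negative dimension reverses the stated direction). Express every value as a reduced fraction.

Apply edit: d2 := 13/3
  d4 = d2 + d3/2 = 9/2
  d5 = 2 + 3 - d2*3 = -8
  d6 = d4/2 - 3 = -3/4
  d7 = d5*5 = -40
  d8 = d4 - d2 = 1/6
  d9 = d4 + d1*4 = 29/2
Walk from origin (0, 0):
  seg 1: right by d2 = 13/3 → (13/3, 0)
  seg 2: up by d7 = -40 → (13/3, -40)
  seg 3: down by d4 = 9/2 → (13/3, -89/2)
  seg 4: left by d2 = 13/3 → (0, -89/2)
  seg 5: left by d6 = -3/4 → (3/4, -89/2)
  seg 6: down by d6 = -3/4 → (3/4, -175/4)
  seg 7: left by d4 = 9/2 → (-15/4, -175/4)
  seg 8: left by d5 = -8 → (17/4, -175/4)

d4 = 9/2
d5 = -8
d6 = -3/4
d7 = -40
d8 = 1/6
d9 = 29/2
endpoint = (17/4, -175/4)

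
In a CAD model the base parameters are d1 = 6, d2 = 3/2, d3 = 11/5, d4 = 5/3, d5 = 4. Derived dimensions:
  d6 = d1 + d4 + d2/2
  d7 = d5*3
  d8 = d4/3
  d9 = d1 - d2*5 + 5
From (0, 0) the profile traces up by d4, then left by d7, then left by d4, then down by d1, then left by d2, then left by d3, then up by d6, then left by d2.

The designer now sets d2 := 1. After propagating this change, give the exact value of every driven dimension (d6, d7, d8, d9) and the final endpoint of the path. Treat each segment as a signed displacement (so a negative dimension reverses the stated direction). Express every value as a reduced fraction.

d6 = 49/6
d7 = 12
d8 = 5/9
d9 = 6
endpoint = (-268/15, 23/6)

Apply edit: d2 := 1
  d6 = d1 + d4 + d2/2 = 49/6
  d7 = d5*3 = 12
  d8 = d4/3 = 5/9
  d9 = d1 - d2*5 + 5 = 6
Walk from origin (0, 0):
  seg 1: up by d4 = 5/3 → (0, 5/3)
  seg 2: left by d7 = 12 → (-12, 5/3)
  seg 3: left by d4 = 5/3 → (-41/3, 5/3)
  seg 4: down by d1 = 6 → (-41/3, -13/3)
  seg 5: left by d2 = 1 → (-44/3, -13/3)
  seg 6: left by d3 = 11/5 → (-253/15, -13/3)
  seg 7: up by d6 = 49/6 → (-253/15, 23/6)
  seg 8: left by d2 = 1 → (-268/15, 23/6)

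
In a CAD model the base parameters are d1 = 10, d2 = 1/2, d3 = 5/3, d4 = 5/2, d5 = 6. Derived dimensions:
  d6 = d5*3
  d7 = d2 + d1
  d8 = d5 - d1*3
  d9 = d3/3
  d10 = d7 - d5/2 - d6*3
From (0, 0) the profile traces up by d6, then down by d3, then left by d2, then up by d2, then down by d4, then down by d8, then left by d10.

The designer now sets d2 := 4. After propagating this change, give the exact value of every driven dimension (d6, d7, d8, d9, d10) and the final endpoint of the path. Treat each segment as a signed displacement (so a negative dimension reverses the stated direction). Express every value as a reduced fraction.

d6 = 18
d7 = 14
d8 = -24
d9 = 5/9
d10 = -43
endpoint = (39, 251/6)

Apply edit: d2 := 4
  d6 = d5*3 = 18
  d7 = d2 + d1 = 14
  d8 = d5 - d1*3 = -24
  d9 = d3/3 = 5/9
  d10 = d7 - d5/2 - d6*3 = -43
Walk from origin (0, 0):
  seg 1: up by d6 = 18 → (0, 18)
  seg 2: down by d3 = 5/3 → (0, 49/3)
  seg 3: left by d2 = 4 → (-4, 49/3)
  seg 4: up by d2 = 4 → (-4, 61/3)
  seg 5: down by d4 = 5/2 → (-4, 107/6)
  seg 6: down by d8 = -24 → (-4, 251/6)
  seg 7: left by d10 = -43 → (39, 251/6)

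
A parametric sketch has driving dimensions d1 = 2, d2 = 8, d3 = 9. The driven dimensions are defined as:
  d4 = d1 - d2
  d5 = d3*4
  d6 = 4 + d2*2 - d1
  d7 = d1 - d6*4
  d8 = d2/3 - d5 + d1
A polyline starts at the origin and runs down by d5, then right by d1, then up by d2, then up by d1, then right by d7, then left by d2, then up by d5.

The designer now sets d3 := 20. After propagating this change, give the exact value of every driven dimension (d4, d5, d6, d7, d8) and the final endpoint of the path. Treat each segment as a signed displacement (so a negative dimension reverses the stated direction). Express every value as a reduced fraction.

d4 = -6
d5 = 80
d6 = 18
d7 = -70
d8 = -226/3
endpoint = (-76, 10)

Apply edit: d3 := 20
  d4 = d1 - d2 = -6
  d5 = d3*4 = 80
  d6 = 4 + d2*2 - d1 = 18
  d7 = d1 - d6*4 = -70
  d8 = d2/3 - d5 + d1 = -226/3
Walk from origin (0, 0):
  seg 1: down by d5 = 80 → (0, -80)
  seg 2: right by d1 = 2 → (2, -80)
  seg 3: up by d2 = 8 → (2, -72)
  seg 4: up by d1 = 2 → (2, -70)
  seg 5: right by d7 = -70 → (-68, -70)
  seg 6: left by d2 = 8 → (-76, -70)
  seg 7: up by d5 = 80 → (-76, 10)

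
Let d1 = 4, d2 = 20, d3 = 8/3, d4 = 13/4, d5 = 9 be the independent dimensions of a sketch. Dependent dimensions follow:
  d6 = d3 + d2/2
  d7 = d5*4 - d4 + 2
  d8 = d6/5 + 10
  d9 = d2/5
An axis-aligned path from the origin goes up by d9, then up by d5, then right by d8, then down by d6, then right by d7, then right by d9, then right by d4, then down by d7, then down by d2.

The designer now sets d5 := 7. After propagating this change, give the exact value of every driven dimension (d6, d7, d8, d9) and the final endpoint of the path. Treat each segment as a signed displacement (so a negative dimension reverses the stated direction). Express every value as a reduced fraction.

d6 = 38/3
d7 = 107/4
d8 = 188/15
d9 = 4
endpoint = (698/15, -581/12)

Apply edit: d5 := 7
  d6 = d3 + d2/2 = 38/3
  d7 = d5*4 - d4 + 2 = 107/4
  d8 = d6/5 + 10 = 188/15
  d9 = d2/5 = 4
Walk from origin (0, 0):
  seg 1: up by d9 = 4 → (0, 4)
  seg 2: up by d5 = 7 → (0, 11)
  seg 3: right by d8 = 188/15 → (188/15, 11)
  seg 4: down by d6 = 38/3 → (188/15, -5/3)
  seg 5: right by d7 = 107/4 → (2357/60, -5/3)
  seg 6: right by d9 = 4 → (2597/60, -5/3)
  seg 7: right by d4 = 13/4 → (698/15, -5/3)
  seg 8: down by d7 = 107/4 → (698/15, -341/12)
  seg 9: down by d2 = 20 → (698/15, -581/12)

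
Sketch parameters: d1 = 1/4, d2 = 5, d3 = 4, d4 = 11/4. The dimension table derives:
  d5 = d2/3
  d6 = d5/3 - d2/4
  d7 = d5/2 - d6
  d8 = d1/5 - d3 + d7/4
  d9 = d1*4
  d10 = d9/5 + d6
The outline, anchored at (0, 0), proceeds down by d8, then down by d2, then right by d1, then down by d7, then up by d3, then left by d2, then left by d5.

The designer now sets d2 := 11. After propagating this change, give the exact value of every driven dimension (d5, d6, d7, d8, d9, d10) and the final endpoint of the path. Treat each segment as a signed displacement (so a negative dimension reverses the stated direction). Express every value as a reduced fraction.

d5 = 11/3
d6 = -55/36
d7 = 121/36
d8 = -2239/720
d9 = 1
d10 = -239/180
endpoint = (-173/12, -5221/720)

Apply edit: d2 := 11
  d5 = d2/3 = 11/3
  d6 = d5/3 - d2/4 = -55/36
  d7 = d5/2 - d6 = 121/36
  d8 = d1/5 - d3 + d7/4 = -2239/720
  d9 = d1*4 = 1
  d10 = d9/5 + d6 = -239/180
Walk from origin (0, 0):
  seg 1: down by d8 = -2239/720 → (0, 2239/720)
  seg 2: down by d2 = 11 → (0, -5681/720)
  seg 3: right by d1 = 1/4 → (1/4, -5681/720)
  seg 4: down by d7 = 121/36 → (1/4, -8101/720)
  seg 5: up by d3 = 4 → (1/4, -5221/720)
  seg 6: left by d2 = 11 → (-43/4, -5221/720)
  seg 7: left by d5 = 11/3 → (-173/12, -5221/720)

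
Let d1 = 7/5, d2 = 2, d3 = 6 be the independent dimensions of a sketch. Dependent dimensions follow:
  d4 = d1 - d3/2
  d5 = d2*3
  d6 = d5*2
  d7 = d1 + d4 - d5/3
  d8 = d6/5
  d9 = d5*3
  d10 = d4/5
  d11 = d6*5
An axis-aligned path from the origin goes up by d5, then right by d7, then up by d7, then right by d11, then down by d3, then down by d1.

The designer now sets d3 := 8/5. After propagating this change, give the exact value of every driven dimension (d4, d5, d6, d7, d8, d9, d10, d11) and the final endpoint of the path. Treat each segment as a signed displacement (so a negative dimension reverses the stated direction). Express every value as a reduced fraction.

Apply edit: d3 := 8/5
  d4 = d1 - d3/2 = 3/5
  d5 = d2*3 = 6
  d6 = d5*2 = 12
  d7 = d1 + d4 - d5/3 = 0
  d8 = d6/5 = 12/5
  d9 = d5*3 = 18
  d10 = d4/5 = 3/25
  d11 = d6*5 = 60
Walk from origin (0, 0):
  seg 1: up by d5 = 6 → (0, 6)
  seg 2: right by d7 = 0 → (0, 6)
  seg 3: up by d7 = 0 → (0, 6)
  seg 4: right by d11 = 60 → (60, 6)
  seg 5: down by d3 = 8/5 → (60, 22/5)
  seg 6: down by d1 = 7/5 → (60, 3)

d4 = 3/5
d5 = 6
d6 = 12
d7 = 0
d8 = 12/5
d9 = 18
d10 = 3/25
d11 = 60
endpoint = (60, 3)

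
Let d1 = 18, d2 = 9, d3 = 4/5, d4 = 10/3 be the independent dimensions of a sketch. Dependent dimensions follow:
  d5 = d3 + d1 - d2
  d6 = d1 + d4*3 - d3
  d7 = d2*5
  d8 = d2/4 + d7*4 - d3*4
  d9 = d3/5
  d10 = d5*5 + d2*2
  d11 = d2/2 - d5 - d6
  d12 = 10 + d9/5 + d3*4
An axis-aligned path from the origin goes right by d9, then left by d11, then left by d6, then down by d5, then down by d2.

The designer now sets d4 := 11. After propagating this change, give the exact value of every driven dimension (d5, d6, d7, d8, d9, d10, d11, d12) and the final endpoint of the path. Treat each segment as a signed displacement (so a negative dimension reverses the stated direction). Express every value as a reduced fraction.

d5 = 49/5
d6 = 251/5
d7 = 45
d8 = 3581/20
d9 = 4/25
d10 = 67
d11 = -111/2
d12 = 1654/125
endpoint = (273/50, -94/5)

Apply edit: d4 := 11
  d5 = d3 + d1 - d2 = 49/5
  d6 = d1 + d4*3 - d3 = 251/5
  d7 = d2*5 = 45
  d8 = d2/4 + d7*4 - d3*4 = 3581/20
  d9 = d3/5 = 4/25
  d10 = d5*5 + d2*2 = 67
  d11 = d2/2 - d5 - d6 = -111/2
  d12 = 10 + d9/5 + d3*4 = 1654/125
Walk from origin (0, 0):
  seg 1: right by d9 = 4/25 → (4/25, 0)
  seg 2: left by d11 = -111/2 → (2783/50, 0)
  seg 3: left by d6 = 251/5 → (273/50, 0)
  seg 4: down by d5 = 49/5 → (273/50, -49/5)
  seg 5: down by d2 = 9 → (273/50, -94/5)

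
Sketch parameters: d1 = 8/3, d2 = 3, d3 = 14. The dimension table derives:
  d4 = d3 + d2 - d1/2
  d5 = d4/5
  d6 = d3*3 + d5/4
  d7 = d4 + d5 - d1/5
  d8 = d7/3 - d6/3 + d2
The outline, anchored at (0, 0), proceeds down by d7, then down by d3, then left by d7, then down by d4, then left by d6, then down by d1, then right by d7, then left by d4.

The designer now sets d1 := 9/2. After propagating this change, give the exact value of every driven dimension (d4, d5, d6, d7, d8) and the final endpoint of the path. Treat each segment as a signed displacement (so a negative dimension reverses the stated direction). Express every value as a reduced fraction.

d4 = 59/4
d5 = 59/20
d6 = 3419/80
d7 = 84/5
d8 = -271/48
endpoint = (-4599/80, -1001/20)

Apply edit: d1 := 9/2
  d4 = d3 + d2 - d1/2 = 59/4
  d5 = d4/5 = 59/20
  d6 = d3*3 + d5/4 = 3419/80
  d7 = d4 + d5 - d1/5 = 84/5
  d8 = d7/3 - d6/3 + d2 = -271/48
Walk from origin (0, 0):
  seg 1: down by d7 = 84/5 → (0, -84/5)
  seg 2: down by d3 = 14 → (0, -154/5)
  seg 3: left by d7 = 84/5 → (-84/5, -154/5)
  seg 4: down by d4 = 59/4 → (-84/5, -911/20)
  seg 5: left by d6 = 3419/80 → (-4763/80, -911/20)
  seg 6: down by d1 = 9/2 → (-4763/80, -1001/20)
  seg 7: right by d7 = 84/5 → (-3419/80, -1001/20)
  seg 8: left by d4 = 59/4 → (-4599/80, -1001/20)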